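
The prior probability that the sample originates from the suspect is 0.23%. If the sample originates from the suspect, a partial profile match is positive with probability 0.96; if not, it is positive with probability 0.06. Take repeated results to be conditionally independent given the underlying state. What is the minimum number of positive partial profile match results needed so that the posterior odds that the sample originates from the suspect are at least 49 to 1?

Prior odds = 0.0023/0.9977 = 23/9977.
Likelihood ratio of a positive = 0.96/0.06 = 16.
Target odds = 49.
Require 16ⁿ ≥ 49 ÷ (23/9977) = 488873/23.
16³ = 4096 falls short of 488873/23 but 16⁴ = 65536 reaches it, so n = 4.

4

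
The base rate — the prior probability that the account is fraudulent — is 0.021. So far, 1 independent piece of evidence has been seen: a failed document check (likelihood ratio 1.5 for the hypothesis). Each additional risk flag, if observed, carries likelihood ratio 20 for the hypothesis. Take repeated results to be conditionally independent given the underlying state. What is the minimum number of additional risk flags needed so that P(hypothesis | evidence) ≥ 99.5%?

3

Prior odds = 0.021/0.979 = 21/979.
Bayes factor of the evidence already in hand = 1.5.
Odds after that evidence = (21/979) × 1.5 = 63/1958.
Target odds = 0.995/0.005 = 199.
Need 20ⁿ ≥ 199 ÷ (63/1958) = 389642/63.
20² = 400 falls short of 389642/63 but 20³ = 8000 reaches it, so n = 3.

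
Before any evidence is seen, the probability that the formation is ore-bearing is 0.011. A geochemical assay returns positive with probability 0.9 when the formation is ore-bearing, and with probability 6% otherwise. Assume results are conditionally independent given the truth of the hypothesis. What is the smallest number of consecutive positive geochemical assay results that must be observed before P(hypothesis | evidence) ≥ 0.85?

Prior odds: 0.011 ÷ 0.989 = 11/989.
Likelihood ratio of a positive result = 0.9/0.06 = 15.
Target odds: 0.85 ÷ 0.15 = 17/3.
Require 15ⁿ ≥ 17/3 ÷ (11/989) = 16813/33.
15² = 225 falls short of 16813/33 but 15³ = 3375 reaches it, so n = 3.

3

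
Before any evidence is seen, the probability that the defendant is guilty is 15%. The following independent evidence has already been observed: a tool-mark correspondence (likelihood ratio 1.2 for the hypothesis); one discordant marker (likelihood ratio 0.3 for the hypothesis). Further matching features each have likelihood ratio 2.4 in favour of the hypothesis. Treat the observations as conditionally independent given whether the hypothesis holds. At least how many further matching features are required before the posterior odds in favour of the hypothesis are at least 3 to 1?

5

Prior odds = 0.15/0.85 = 3/17.
Combined Bayes factor of the evidence already in hand = 1.2 × 0.3 = 0.36.
Odds after that evidence = (3/17) × 0.36 = 27/425.
Target odds = 3.
Need 2.4ⁿ ≥ 3 ÷ (27/425) = 425/9.
2.4⁴ = 33.1776 falls short of 425/9 but 2.4⁵ = 79.62624 reaches it, so n = 5.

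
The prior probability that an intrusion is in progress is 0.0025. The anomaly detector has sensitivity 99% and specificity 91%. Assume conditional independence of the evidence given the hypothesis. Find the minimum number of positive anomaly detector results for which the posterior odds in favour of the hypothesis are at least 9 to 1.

4

Prior odds: 0.0025 ÷ 0.9975 = 1/399.
False-positive rate = 1 − 0.91 = 0.09; likelihood ratio of a positive = 0.99/0.09 = 11.
Target odds = 9.
Need (1/399) × 11ⁿ ≥ 9, i.e. 11ⁿ ≥ 3591.
11³ = 1331 falls short of 3591 but 11⁴ = 14641 reaches it, so n = 4.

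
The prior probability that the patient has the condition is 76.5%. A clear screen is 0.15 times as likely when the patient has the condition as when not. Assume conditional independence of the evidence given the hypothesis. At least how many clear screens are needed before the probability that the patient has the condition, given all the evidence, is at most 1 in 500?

Prior odds = 0.765/0.235 = 153/47.
Likelihood ratio per clear screen = 0.15.
Target posterior odds = 0.002/0.998 = 1/499.
Require 0.15ⁿ ≤ 1/499 ÷ (153/47) = 47/76347.
0.15³ = 0.003375 is still above 47/76347 but 0.15⁴ = 81/160000 is at or below it, so n = 4.

4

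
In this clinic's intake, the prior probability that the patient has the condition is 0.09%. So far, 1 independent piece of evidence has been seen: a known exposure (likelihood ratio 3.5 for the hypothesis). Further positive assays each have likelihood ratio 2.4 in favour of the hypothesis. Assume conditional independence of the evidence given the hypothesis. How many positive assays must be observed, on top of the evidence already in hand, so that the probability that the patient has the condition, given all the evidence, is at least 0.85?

Prior odds = 0.0009/0.9991 = 9/9991.
Bayes factor of the evidence already in hand = 3.5.
Odds after that evidence = (9/9991) × 3.5 = 63/19982.
Target odds = 0.85/0.15 = 17/3.
Need 2.4ⁿ ≥ 17/3 ÷ (63/19982) = 339694/189.
2.4⁸ = 429981696/390625 falls short of 339694/189 but 2.4⁹ ≈2641.81 reaches it, so n = 9.

9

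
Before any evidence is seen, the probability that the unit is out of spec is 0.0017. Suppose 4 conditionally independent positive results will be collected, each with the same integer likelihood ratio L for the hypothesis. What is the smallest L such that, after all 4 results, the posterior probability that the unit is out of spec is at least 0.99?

16

Prior odds = 0.0017/0.9983 = 17/9983.
Target odds = 0.99/0.01 = 99.
Need L⁴ ≥ 99 ÷ (17/9983) = 988317/17.
15⁴ = 50625 < 988317/17 ≤ 65536 = 16⁴, so L = 16.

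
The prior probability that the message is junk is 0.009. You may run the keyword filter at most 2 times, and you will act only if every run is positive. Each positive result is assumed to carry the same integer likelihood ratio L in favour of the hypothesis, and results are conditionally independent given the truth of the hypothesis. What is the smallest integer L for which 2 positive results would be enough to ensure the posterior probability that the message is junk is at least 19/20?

Prior odds = 0.009/0.991 = 9/991.
Target odds = 0.95/0.05 = 19.
Need L² ≥ 19 ÷ (9/991) = 18829/9.
45² = 2025 < 18829/9 ≤ 2116 = 46², so L = 46.

46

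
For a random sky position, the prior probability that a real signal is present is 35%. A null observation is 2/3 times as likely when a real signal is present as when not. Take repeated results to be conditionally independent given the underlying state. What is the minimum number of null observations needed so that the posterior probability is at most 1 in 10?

Prior odds: 0.35 ÷ 0.65 = 7/13.
Likelihood ratio per null observation = 2/3.
Target posterior odds = 0.1/0.9 = 1/9.
Need (7/13) × (2/3)ⁿ ≤ 1/9, i.e. (2/3)ⁿ ≤ 13/63.
(2/3)³ = 8/27 is still above 13/63 but (2/3)⁴ = 16/81 is at or below it, so n = 4.

4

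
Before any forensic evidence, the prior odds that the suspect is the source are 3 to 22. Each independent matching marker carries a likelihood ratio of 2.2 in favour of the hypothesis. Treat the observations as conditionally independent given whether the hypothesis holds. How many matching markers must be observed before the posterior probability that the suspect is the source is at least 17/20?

5

Prior odds = 3/22.
Likelihood ratio per matching marker = 2.2.
Target odds: 0.85 ÷ 0.15 = 17/3.
Need (3/22) × 2.2ⁿ ≥ 17/3, i.e. 2.2ⁿ ≥ 374/9.
2.2⁴ = 23.4256 falls short of 374/9 but 2.2⁵ = 51.53632 reaches it, so n = 5.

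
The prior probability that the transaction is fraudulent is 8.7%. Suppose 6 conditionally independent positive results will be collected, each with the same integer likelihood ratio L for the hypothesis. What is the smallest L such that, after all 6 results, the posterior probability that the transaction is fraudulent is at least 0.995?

4

Prior odds = 0.087/0.913 = 87/913.
Target odds = 0.995/0.005 = 199.
Need L⁶ ≥ 199 ÷ (87/913) = 181687/87.
3⁶ = 729 < 181687/87 ≤ 4096 = 4⁶, so L = 4.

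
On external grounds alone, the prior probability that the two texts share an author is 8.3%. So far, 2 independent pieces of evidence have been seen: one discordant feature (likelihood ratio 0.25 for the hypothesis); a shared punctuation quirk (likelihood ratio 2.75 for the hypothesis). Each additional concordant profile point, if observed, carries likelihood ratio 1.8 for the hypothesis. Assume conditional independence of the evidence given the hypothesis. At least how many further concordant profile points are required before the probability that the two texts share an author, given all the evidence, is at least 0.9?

9

Prior odds = 0.083/0.917 = 83/917.
Combined Bayes factor of the evidence already in hand = 0.25 × 2.75 = 0.6875.
Odds after that evidence = (83/917) × 0.6875 = 913/14672.
Target odds = 0.9/0.1 = 9.
Need 1.8ⁿ ≥ 9 ÷ (913/14672) = 132048/913.
1.8⁸ = 43046721/390625 falls short of 132048/913 but 1.8⁹ = 387420489/1953125 reaches it, so n = 9.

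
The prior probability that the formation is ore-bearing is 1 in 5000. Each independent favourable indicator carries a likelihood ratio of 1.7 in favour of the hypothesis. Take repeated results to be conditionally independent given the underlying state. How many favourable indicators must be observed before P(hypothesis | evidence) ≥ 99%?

25

Prior odds: 0.0002 ÷ 0.9998 = 1/4999.
Likelihood ratio per favourable indicator = 1.7.
Target odds: 0.99 ÷ 0.01 = 99.
Require 1.7ⁿ ≥ 99 ÷ (1/4999) = 494901.
1.7²⁴ ≈339449 falls short of 494901 but 1.7²⁵ ≈577063 reaches it, so n = 25.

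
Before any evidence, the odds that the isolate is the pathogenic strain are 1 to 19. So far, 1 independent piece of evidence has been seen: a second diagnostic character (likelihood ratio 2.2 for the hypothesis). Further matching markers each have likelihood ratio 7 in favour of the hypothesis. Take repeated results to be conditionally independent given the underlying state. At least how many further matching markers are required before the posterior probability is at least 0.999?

5

Prior odds = 1/19.
Bayes factor of the evidence already in hand = 2.2.
Odds after that evidence = (1/19) × 2.2 = 11/95.
Target odds = 0.999/0.001 = 999.
Need 7ⁿ ≥ 999 ÷ (11/95) = 94905/11.
7⁴ = 2401 falls short of 94905/11 but 7⁵ = 16807 reaches it, so n = 5.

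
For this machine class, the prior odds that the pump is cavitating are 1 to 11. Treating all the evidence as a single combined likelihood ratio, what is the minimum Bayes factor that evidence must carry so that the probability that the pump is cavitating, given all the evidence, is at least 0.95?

209

Prior odds = 1/11.
Target odds = 0.95/0.05 = 19.
Required Bayes factor = 19 ÷ (1/11) = 209.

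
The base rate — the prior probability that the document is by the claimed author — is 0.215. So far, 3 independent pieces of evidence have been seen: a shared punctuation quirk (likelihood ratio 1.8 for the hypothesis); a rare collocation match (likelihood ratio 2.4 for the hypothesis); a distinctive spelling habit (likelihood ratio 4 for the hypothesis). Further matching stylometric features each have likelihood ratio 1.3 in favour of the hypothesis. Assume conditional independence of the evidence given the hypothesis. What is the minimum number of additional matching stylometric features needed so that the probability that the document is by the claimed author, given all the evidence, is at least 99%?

Prior odds = 0.215/0.785 = 43/157.
Combined Bayes factor of the evidence already in hand = 1.8 × 2.4 × 4 = 17.28.
Odds after that evidence = (43/157) × 17.28 = 18576/3925.
Target odds = 0.99/0.01 = 99.
Need 1.3ⁿ ≥ 99 ÷ (18576/3925) = 43175/2064.
1.3¹¹ ≈17.9216 falls short of 43175/2064 but 1.3¹² ≈23.2981 reaches it, so n = 12.

12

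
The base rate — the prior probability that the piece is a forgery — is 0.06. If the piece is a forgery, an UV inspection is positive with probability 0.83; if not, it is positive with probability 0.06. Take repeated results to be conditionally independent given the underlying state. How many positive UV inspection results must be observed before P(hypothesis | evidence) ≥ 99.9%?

4

Prior odds = 0.06/0.94 = 3/47.
Likelihood ratio of a positive = 0.83/0.06 = 83/6.
Target odds: 0.999 ÷ 0.001 = 999.
Require (83/6)ⁿ ≥ 999 ÷ (3/47) = 15651.
(83/6)³ = 571787/216 falls short of 15651 but (83/6)⁴ = 47458321/1296 reaches it, so n = 4.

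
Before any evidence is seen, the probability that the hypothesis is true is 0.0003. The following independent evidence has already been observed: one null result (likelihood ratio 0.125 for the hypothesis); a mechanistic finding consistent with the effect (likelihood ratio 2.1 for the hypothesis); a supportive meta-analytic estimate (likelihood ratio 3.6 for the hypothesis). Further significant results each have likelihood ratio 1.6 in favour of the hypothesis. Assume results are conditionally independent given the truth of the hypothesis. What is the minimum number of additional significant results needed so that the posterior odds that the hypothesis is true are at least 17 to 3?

22

Prior odds = 0.0003/0.9997 = 3/9997.
Combined Bayes factor of the evidence already in hand = 0.125 × 2.1 × 3.6 = 0.945.
Odds after that evidence = (3/9997) × 0.945 = 567/1999400.
Target odds = 17/3.
Need 1.6ⁿ ≥ 17/3 ÷ (567/1999400) = 33989800/1701.
1.6²¹ ≈19342.8 falls short of 33989800/1701 but 1.6²² ≈30948.5 reaches it, so n = 22.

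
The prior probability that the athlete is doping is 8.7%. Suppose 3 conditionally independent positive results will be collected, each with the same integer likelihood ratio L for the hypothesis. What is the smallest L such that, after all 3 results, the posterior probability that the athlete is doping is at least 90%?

5

Prior odds = 0.087/0.913 = 87/913.
Target odds = 0.9/0.1 = 9.
Need L³ ≥ 9 ÷ (87/913) = 2739/29.
4³ = 64 < 2739/29 ≤ 125 = 5³, so L = 5.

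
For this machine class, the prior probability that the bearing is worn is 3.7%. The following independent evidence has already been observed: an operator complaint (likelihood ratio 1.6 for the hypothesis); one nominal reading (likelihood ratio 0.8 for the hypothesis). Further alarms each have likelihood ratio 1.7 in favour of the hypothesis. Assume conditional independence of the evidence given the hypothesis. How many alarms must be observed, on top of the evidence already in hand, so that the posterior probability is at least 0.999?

Prior odds = 0.037/0.963 = 37/963.
Combined Bayes factor of the evidence already in hand = 1.6 × 0.8 = 1.28.
Odds after that evidence = (37/963) × 1.28 = 1184/24075.
Target odds = 0.999/0.001 = 999.
Need 1.7ⁿ ≥ 999 ÷ (1184/24075) = 20313.28125.
1.7¹⁸ ≈14063.1 falls short of 20313.28125 but 1.7¹⁹ ≈23907.2 reaches it, so n = 19.

19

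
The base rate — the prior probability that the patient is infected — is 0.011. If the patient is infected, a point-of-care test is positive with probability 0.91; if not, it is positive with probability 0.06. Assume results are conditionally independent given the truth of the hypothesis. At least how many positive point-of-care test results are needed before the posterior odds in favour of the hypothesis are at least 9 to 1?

3

Prior odds = 0.011/0.989 = 11/989.
Likelihood ratio of a positive = 0.91/0.06 = 91/6.
Target odds = 9.
Need (11/989) × (91/6)ⁿ ≥ 9, i.e. (91/6)ⁿ ≥ 8901/11.
(91/6)² = 8281/36 falls short of 8901/11 but (91/6)³ = 753571/216 reaches it, so n = 3.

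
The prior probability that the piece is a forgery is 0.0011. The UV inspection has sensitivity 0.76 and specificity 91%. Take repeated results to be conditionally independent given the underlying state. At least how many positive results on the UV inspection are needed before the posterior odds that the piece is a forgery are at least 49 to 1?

6

Prior odds: 0.0011 ÷ 0.9989 = 11/9989.
False-positive rate = 1 − 0.91 = 0.09; likelihood ratio of a positive = 0.76/0.09 = 76/9.
Target odds = 49.
Require (76/9)ⁿ ≥ 49 ÷ (11/9989) = 489461/11.
(76/9)⁵ ≈42939.3 falls short of 489461/11 but (76/9)⁶ ≈362599 reaches it, so n = 6.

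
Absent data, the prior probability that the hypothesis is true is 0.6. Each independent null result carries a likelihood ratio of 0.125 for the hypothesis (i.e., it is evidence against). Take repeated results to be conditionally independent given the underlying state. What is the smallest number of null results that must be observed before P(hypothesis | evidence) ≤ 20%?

Prior odds: 0.6 ÷ 0.4 = 1.5.
Likelihood ratio per null result = 0.125.
Target posterior odds = 0.2/0.8 = 0.25.
Require 0.125ⁿ ≤ 0.25 ÷ 1.5 = 1/6.
0.125¹ = 0.125, which is already at or below the required 1/6; so n = 1.

1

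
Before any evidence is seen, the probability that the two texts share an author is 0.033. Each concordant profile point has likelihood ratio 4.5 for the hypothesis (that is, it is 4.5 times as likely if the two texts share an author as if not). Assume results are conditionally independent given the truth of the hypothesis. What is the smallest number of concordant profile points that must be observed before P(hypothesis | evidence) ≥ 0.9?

Prior odds: 0.033 ÷ 0.967 = 33/967.
Likelihood ratio per concordant profile point = 4.5.
Target posterior odds = 0.9/0.1 = 9.
Need (33/967) × 4.5ⁿ ≥ 9, i.e. 4.5ⁿ ≥ 2901/11.
4.5³ = 91.125 falls short of 2901/11 but 4.5⁴ = 410.0625 reaches it, so n = 4.

4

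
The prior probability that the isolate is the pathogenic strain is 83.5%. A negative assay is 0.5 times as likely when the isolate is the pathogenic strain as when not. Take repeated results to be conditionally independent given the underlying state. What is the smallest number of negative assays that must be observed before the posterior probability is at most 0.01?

Prior odds: 0.835 ÷ 0.165 = 167/33.
Likelihood ratio per negative assay = 0.5.
Target posterior odds = 0.01/0.99 = 1/99.
Need (167/33) × 0.5ⁿ ≤ 1/99, i.e. 0.5ⁿ ≤ 1/501.
0.5⁸ = 0.00390625 is still above 1/501 but 0.5⁹ = 0.001953125 is at or below it, so n = 9.

9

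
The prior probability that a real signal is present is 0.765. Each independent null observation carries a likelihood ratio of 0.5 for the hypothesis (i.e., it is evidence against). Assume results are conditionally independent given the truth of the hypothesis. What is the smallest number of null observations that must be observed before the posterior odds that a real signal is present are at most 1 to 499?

Prior odds: 0.765 ÷ 0.235 = 153/47.
Likelihood ratio per null observation = 0.5.
Target odds = 1/499.
Need (153/47) × 0.5ⁿ ≤ 1/499, i.e. 0.5ⁿ ≤ 47/76347.
0.5¹⁰ = 1/1024 is still above 47/76347 but 0.5¹¹ = 1/2048 is at or below it, so n = 11.

11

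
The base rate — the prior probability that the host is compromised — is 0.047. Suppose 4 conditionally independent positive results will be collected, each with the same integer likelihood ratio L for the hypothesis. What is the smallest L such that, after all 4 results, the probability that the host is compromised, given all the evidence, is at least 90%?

Prior odds = 0.047/0.953 = 47/953.
Target odds = 0.9/0.1 = 9.
Need L⁴ ≥ 9 ÷ (47/953) = 8577/47.
3⁴ = 81 < 8577/47 ≤ 256 = 4⁴, so L = 4.

4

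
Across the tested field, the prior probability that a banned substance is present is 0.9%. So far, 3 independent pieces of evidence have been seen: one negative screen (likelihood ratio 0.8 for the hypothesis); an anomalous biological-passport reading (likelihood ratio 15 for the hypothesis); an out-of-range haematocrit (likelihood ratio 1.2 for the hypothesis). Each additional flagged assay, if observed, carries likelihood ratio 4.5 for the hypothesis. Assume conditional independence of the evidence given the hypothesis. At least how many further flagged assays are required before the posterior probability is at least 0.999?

Prior odds = 0.009/0.991 = 9/991.
Combined Bayes factor of the evidence already in hand = 0.8 × 15 × 1.2 = 14.4.
Odds after that evidence = (9/991) × 14.4 = 648/4955.
Target odds = 0.999/0.001 = 999.
Need 4.5ⁿ ≥ 999 ÷ (648/4955) = 183335/24.
4.5⁵ = 1845.28125 falls short of 183335/24 but 4.5⁶ = 8303.765625 reaches it, so n = 6.

6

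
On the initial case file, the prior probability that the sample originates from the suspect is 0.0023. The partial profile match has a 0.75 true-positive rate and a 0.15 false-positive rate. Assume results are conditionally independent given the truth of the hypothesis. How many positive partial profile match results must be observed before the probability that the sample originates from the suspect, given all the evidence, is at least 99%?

Prior odds: 0.0023 ÷ 0.9977 = 23/9977.
Likelihood ratio of a positive result = 0.75/0.15 = 5.
Target odds: 0.99 ÷ 0.01 = 99.
Need (23/9977) × 5ⁿ ≥ 99, i.e. 5ⁿ ≥ 987723/23.
5⁶ = 15625 falls short of 987723/23 but 5⁷ = 78125 reaches it, so n = 7.

7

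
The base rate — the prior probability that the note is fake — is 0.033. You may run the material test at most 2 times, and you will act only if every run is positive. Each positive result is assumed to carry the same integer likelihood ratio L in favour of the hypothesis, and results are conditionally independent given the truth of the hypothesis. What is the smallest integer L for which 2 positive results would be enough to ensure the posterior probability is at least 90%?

Prior odds = 0.033/0.967 = 33/967.
Target odds = 0.9/0.1 = 9.
Need L² ≥ 9 ÷ (33/967) = 2901/11.
16² = 256 < 2901/11 ≤ 289 = 17², so L = 17.

17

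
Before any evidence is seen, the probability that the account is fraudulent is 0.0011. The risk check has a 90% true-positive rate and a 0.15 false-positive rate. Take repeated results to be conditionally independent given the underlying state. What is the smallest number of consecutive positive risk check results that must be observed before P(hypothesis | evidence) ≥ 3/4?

Prior odds = 0.0011/0.9989 = 11/9989.
Likelihood ratio of a positive result = 0.9/0.15 = 6.
Target odds: 0.75 ÷ 0.25 = 3.
Need (11/9989) × 6ⁿ ≥ 3, i.e. 6ⁿ ≥ 29967/11.
6⁴ = 1296 falls short of 29967/11 but 6⁵ = 7776 reaches it, so n = 5.

5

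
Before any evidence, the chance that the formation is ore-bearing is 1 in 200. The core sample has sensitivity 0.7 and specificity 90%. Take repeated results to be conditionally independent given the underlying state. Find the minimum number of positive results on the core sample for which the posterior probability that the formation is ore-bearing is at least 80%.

4

Prior odds: 0.005 ÷ 0.995 = 1/199.
False-positive rate = 1 − 0.9 = 0.1; likelihood ratio of a positive = 0.7/0.1 = 7.
Target posterior odds = 0.8/0.2 = 4.
Require 7ⁿ ≥ 4 ÷ (1/199) = 796.
7³ = 343 falls short of 796 but 7⁴ = 2401 reaches it, so n = 4.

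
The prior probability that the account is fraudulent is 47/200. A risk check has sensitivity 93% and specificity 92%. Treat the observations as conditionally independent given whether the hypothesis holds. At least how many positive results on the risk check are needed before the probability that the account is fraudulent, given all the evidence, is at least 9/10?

2

Prior odds: 0.235 ÷ 0.765 = 47/153.
False-positive rate = 1 − 0.92 = 0.08; likelihood ratio of a positive = 0.93/0.08 = 11.625.
Target posterior odds = 0.9/0.1 = 9.
Require 11.625ⁿ ≥ 9 ÷ (47/153) = 1377/47.
11.625¹ = 11.625 falls short of 1377/47 but 11.625² = 135.140625 reaches it, so n = 2.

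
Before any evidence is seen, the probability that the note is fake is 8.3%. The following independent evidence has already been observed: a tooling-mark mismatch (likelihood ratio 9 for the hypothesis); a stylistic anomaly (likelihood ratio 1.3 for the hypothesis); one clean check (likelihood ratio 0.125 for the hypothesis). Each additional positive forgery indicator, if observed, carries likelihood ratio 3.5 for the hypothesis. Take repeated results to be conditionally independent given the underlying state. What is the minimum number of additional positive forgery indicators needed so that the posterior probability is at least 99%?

6

Prior odds = 0.083/0.917 = 83/917.
Combined Bayes factor of the evidence already in hand = 9 × 1.3 × 0.125 = 1.4625.
Odds after that evidence = (83/917) × 1.4625 = 9711/73360.
Target odds = 0.99/0.01 = 99.
Need 3.5ⁿ ≥ 99 ÷ (9711/73360) = 806960/1079.
3.5⁵ = 525.21875 falls short of 806960/1079 but 3.5⁶ = 1838.265625 reaches it, so n = 6.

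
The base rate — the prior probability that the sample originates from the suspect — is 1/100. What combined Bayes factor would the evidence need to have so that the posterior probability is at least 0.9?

Prior odds = 0.01/0.99 = 1/99.
Target odds = 0.9/0.1 = 9.
Required Bayes factor = 9 ÷ (1/99) = 891.

891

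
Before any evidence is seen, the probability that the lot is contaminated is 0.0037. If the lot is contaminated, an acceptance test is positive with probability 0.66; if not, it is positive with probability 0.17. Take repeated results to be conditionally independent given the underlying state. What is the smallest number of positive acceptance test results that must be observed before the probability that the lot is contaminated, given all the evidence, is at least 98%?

7

Prior odds = 0.0037/0.9963 = 37/9963.
Likelihood ratio of a positive = 0.66/0.17 = 66/17.
Target posterior odds = 0.98/0.02 = 49.
Need (37/9963) × (66/17)ⁿ ≥ 49, i.e. (66/17)ⁿ ≥ 488187/37.
(66/17)⁶ ≈3424.29 falls short of 488187/37 but (66/17)⁷ ≈13294.3 reaches it, so n = 7.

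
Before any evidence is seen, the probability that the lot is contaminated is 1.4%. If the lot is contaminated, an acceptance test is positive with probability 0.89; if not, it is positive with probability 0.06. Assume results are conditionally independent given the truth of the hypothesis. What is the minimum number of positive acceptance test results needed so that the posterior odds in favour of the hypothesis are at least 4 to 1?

3

Prior odds = 0.014/0.986 = 7/493.
Likelihood ratio of a positive = 0.89/0.06 = 89/6.
Target odds = 4.
Need (7/493) × (89/6)ⁿ ≥ 4, i.e. (89/6)ⁿ ≥ 1972/7.
(89/6)² = 7921/36 falls short of 1972/7 but (89/6)³ = 704969/216 reaches it, so n = 3.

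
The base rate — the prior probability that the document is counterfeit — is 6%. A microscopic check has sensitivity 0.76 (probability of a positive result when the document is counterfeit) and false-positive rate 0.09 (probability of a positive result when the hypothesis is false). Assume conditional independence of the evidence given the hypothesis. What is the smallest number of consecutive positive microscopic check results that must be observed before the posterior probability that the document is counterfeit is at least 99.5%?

Prior odds = 0.06/0.94 = 3/47.
Likelihood ratio of a positive result = 0.76/0.09 = 76/9.
Target posterior odds = 0.995/0.005 = 199.
Need (3/47) × (76/9)ⁿ ≥ 199, i.e. (76/9)ⁿ ≥ 9353/3.
(76/9)³ = 438976/729 falls short of 9353/3 but (76/9)⁴ = 33362176/6561 reaches it, so n = 4.

4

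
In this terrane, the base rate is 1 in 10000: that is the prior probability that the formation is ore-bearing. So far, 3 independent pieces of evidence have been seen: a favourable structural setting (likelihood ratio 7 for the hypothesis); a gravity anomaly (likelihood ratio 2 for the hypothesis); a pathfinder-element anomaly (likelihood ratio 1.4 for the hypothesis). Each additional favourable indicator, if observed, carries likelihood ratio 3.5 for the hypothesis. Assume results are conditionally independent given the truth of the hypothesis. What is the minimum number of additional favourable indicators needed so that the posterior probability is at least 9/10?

Prior odds = 0.0001/0.9999 = 1/9999.
Combined Bayes factor of the evidence already in hand = 7 × 2 × 1.4 = 19.6.
Odds after that evidence = (1/9999) × 19.6 = 98/49995.
Target odds = 0.9/0.1 = 9.
Need 3.5ⁿ ≥ 9 ÷ (98/49995) = 449955/98.
3.5⁶ = 1838.265625 falls short of 449955/98 but 3.5⁷ = 823543/128 reaches it, so n = 7.

7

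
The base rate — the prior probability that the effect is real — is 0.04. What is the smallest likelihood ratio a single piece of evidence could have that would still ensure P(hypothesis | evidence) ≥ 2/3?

48

Prior odds = 0.04/0.96 = 1/24.
Target odds = (2/3)/(1/3) = 2.
Required Bayes factor = 2 ÷ (1/24) = 48.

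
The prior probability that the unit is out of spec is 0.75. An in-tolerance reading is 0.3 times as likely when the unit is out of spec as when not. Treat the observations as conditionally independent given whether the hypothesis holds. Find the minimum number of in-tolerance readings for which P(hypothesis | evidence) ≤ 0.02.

Prior odds: 0.75 ÷ 0.25 = 3.
Likelihood ratio per in-tolerance reading = 0.3.
Target posterior odds = 0.02/0.98 = 1/49.
Require 0.3ⁿ ≤ 1/49 ÷ 3 = 1/147.
0.3⁴ = 0.0081 is still above 1/147 but 0.3⁵ = 243/100000 is at or below it, so n = 5.

5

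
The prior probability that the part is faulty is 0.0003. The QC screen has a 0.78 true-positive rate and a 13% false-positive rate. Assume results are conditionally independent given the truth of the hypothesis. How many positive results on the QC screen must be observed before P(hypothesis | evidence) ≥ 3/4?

6

Prior odds = 0.0003/0.9997 = 3/9997.
Likelihood ratio of a positive result = 0.78/0.13 = 6.
Target posterior odds = 0.75/0.25 = 3.
Need (3/9997) × 6ⁿ ≥ 3, i.e. 6ⁿ ≥ 9997.
6⁵ = 7776 falls short of 9997 but 6⁶ = 46656 reaches it, so n = 6.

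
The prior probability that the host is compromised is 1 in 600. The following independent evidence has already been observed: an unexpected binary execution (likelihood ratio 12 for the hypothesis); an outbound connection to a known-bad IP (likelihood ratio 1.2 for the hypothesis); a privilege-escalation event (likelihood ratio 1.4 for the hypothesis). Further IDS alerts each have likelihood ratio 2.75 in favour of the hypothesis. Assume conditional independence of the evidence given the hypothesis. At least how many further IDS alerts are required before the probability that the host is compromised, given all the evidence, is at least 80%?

Prior odds = (1/600)/(599/600) = 1/599.
Combined Bayes factor of the evidence already in hand = 12 × 1.2 × 1.4 = 20.16.
Odds after that evidence = (1/599) × 20.16 = 504/14975.
Target odds = 0.8/0.2 = 4.
Need 2.75ⁿ ≥ 4 ÷ (504/14975) = 14975/126.
2.75⁴ = 57.19140625 falls short of 14975/126 but 2.75⁵ = 161051/1024 reaches it, so n = 5.

5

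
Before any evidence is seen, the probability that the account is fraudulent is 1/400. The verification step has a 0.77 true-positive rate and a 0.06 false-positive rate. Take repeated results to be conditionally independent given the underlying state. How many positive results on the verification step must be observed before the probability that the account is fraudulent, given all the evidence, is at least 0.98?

Prior odds = 0.0025/0.9975 = 1/399.
Likelihood ratio of a positive result = 0.77/0.06 = 77/6.
Target odds: 0.98 ÷ 0.02 = 49.
Require (77/6)ⁿ ≥ 49 ÷ (1/399) = 19551.
(77/6)³ = 456533/216 falls short of 19551 but (77/6)⁴ = 35153041/1296 reaches it, so n = 4.

4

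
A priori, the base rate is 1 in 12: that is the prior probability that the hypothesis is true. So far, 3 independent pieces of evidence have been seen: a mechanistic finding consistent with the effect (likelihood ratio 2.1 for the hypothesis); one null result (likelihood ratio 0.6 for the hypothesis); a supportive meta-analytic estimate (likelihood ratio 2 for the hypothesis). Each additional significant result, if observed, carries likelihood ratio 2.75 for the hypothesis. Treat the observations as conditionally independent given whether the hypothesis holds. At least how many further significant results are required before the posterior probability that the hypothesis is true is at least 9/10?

Prior odds = (1/12)/(11/12) = 1/11.
Combined Bayes factor of the evidence already in hand = 2.1 × 0.6 × 2 = 2.52.
Odds after that evidence = (1/11) × 2.52 = 63/275.
Target odds = 0.9/0.1 = 9.
Need 2.75ⁿ ≥ 9 ÷ (63/275) = 275/7.
2.75³ = 20.796875 falls short of 275/7 but 2.75⁴ = 57.19140625 reaches it, so n = 4.

4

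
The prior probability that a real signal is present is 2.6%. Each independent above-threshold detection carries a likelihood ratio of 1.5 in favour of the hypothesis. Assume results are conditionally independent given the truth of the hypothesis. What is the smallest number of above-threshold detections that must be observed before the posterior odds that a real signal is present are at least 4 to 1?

Prior odds = 0.026/0.974 = 13/487.
Likelihood ratio per above-threshold detection = 1.5.
Target odds = 4.
Require 1.5ⁿ ≥ 4 ÷ (13/487) = 1948/13.
1.5¹² = 531441/4096 falls short of 1948/13 but 1.5¹³ = 1594323/8192 reaches it, so n = 13.

13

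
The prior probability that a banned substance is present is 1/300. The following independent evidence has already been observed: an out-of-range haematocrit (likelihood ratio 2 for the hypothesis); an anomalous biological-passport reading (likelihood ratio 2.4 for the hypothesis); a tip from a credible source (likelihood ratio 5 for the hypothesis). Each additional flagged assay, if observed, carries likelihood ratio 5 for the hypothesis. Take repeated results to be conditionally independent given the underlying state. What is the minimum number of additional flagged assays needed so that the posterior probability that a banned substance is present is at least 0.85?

3

Prior odds = (1/300)/(299/300) = 1/299.
Combined Bayes factor of the evidence already in hand = 2 × 2.4 × 5 = 24.
Odds after that evidence = (1/299) × 24 = 24/299.
Target odds = 0.85/0.15 = 17/3.
Need 5ⁿ ≥ 17/3 ÷ (24/299) = 5083/72.
5² = 25 falls short of 5083/72 but 5³ = 125 reaches it, so n = 3.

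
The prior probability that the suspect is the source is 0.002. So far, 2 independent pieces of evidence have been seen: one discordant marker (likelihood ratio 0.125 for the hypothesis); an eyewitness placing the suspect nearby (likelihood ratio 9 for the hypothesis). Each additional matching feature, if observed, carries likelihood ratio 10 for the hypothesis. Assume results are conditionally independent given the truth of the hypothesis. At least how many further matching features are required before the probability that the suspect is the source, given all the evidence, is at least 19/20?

4

Prior odds = 0.002/0.998 = 1/499.
Combined Bayes factor of the evidence already in hand = 0.125 × 9 = 1.125.
Odds after that evidence = (1/499) × 1.125 = 9/3992.
Target odds = 0.95/0.05 = 19.
Need 10ⁿ ≥ 19 ÷ (9/3992) = 75848/9.
10³ = 1000 falls short of 75848/9 but 10⁴ = 10000 reaches it, so n = 4.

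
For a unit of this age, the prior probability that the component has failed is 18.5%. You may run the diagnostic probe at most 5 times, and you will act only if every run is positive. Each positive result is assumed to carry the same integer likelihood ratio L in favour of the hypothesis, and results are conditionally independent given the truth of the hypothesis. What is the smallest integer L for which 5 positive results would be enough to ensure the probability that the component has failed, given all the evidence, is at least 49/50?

3

Prior odds = 0.185/0.815 = 37/163.
Target odds = 0.98/0.02 = 49.
Need L⁵ ≥ 49 ÷ (37/163) = 7987/37.
2⁵ = 32 < 7987/37 ≤ 243 = 3⁵, so L = 3.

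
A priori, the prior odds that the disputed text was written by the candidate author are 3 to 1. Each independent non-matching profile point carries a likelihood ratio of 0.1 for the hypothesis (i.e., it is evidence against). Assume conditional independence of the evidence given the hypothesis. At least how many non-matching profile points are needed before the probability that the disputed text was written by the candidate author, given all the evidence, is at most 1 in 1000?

4

Prior odds = 3.
Likelihood ratio per non-matching profile point = 0.1.
Target posterior odds = 0.001/0.999 = 1/999.
Need 3 × 0.1ⁿ ≤ 1/999, i.e. 0.1ⁿ ≤ 1/2997.
0.1³ = 0.001 is still above 1/2997 but 0.1⁴ = 0.0001 is at or below it, so n = 4.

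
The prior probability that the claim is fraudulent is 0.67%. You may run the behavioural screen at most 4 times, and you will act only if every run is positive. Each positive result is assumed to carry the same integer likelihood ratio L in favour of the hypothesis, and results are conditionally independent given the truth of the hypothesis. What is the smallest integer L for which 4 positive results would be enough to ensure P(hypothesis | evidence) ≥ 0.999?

Prior odds = 0.0067/0.9933 = 67/9933.
Target odds = 0.999/0.001 = 999.
Need L⁴ ≥ 999 ÷ (67/9933) = 9923067/67.
19⁴ = 130321 < 9923067/67 ≤ 160000 = 20⁴, so L = 20.

20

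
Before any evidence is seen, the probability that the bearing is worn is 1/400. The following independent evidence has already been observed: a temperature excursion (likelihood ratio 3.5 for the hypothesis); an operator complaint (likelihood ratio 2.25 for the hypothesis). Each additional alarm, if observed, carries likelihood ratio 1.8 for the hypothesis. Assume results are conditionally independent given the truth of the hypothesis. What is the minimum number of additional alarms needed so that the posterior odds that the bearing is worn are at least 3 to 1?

9

Prior odds = 0.0025/0.9975 = 1/399.
Combined Bayes factor of the evidence already in hand = 3.5 × 2.25 = 7.875.
Odds after that evidence = (1/399) × 7.875 = 3/152.
Target odds = 3.
Need 1.8ⁿ ≥ 3 ÷ (3/152) = 152.
1.8⁸ = 43046721/390625 falls short of 152 but 1.8⁹ = 387420489/1953125 reaches it, so n = 9.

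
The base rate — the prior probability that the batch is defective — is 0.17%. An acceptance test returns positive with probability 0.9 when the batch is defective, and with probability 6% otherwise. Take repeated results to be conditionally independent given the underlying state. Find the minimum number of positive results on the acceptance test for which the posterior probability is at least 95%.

Prior odds = 0.0017/0.9983 = 17/9983.
Likelihood ratio of a positive result = 0.9/0.06 = 15.
Target posterior odds = 0.95/0.05 = 19.
Require 15ⁿ ≥ 19 ÷ (17/9983) = 189677/17.
15³ = 3375 falls short of 189677/17 but 15⁴ = 50625 reaches it, so n = 4.

4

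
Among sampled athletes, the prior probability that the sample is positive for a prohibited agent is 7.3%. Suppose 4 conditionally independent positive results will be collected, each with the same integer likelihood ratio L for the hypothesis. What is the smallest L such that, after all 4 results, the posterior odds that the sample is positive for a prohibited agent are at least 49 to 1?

Prior odds = 0.073/0.927 = 73/927.
Target odds = 49.
Need L⁴ ≥ 49 ÷ (73/927) = 45423/73.
4⁴ = 256 < 45423/73 ≤ 625 = 5⁴, so L = 5.

5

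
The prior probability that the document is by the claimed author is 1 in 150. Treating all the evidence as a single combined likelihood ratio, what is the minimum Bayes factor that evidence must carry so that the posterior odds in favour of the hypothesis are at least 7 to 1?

Prior odds = (1/150)/(149/150) = 1/149.
Target odds = 7.
Required Bayes factor = 7 ÷ (1/149) = 1043.

1043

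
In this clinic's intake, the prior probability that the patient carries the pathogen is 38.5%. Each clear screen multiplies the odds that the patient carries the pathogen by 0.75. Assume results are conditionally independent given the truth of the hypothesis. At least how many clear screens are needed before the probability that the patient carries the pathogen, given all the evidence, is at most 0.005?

17

Prior odds = 0.385/0.615 = 77/123.
Likelihood ratio per clear screen = 0.75.
Target odds: 0.005 ÷ 0.995 = 1/199.
Require 0.75ⁿ ≤ 1/199 ÷ (77/123) = 123/15323.
0.75¹⁶ ≈0.0100226 is still above 123/15323 but 0.75¹⁷ ≈0.00751695 is at or below it, so n = 17.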